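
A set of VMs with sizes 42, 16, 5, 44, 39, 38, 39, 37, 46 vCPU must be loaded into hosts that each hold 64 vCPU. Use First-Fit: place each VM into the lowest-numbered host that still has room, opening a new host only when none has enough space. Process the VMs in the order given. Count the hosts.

42 vCPU → host 1 (remaining 22 vCPU)
16 vCPU → host 1 (remaining 6 vCPU)
5 vCPU → host 1 (remaining 1 vCPU)
44 vCPU → host 2 (remaining 20 vCPU)
39 vCPU → host 3 (remaining 25 vCPU)
38 vCPU → host 4 (remaining 26 vCPU)
39 vCPU → host 5 (remaining 25 vCPU)
37 vCPU → host 6 (remaining 27 vCPU)
46 vCPU → host 7 (remaining 18 vCPU)

7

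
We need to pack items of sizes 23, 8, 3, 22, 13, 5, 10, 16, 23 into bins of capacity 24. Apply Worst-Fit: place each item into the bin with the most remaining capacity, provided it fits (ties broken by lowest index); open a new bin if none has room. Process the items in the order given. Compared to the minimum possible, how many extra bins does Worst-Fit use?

Worst-Fit: [23] [8,3,13] [22] [5,10] [16] [23] → 6 bins.
Total size 123; any packing needs at least ⌈123/24⌉ = 6 bins.
So 6 is already optimal.

0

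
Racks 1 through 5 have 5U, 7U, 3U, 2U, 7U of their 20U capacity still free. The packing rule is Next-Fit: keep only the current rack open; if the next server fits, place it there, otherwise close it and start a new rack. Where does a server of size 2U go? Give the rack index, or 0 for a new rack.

Next-Fit only looks at rack 5, which has 7U free.
2U fits there.

5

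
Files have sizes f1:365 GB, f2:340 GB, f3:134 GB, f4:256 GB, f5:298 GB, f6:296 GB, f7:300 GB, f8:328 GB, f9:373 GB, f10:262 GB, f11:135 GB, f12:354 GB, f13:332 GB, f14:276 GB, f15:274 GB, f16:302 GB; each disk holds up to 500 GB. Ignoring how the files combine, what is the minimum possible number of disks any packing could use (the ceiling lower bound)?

10 disks

Total size = 365 + 340 + 134 + 256 + 298 + 296 + 300 + 328 + 373 + 262 + 135 + 354 + 332 + 276 + 274 + 302 = 4625 GB.
⌈4625 / 500⌉ = 10.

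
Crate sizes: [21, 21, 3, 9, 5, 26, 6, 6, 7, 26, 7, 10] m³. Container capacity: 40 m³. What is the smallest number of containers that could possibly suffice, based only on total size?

4

Total size = 21 + 21 + 3 + 9 + 5 + 26 + 6 + 6 + 7 + 26 + 7 + 10 = 147 m³.
⌈147 / 40⌉ = 4.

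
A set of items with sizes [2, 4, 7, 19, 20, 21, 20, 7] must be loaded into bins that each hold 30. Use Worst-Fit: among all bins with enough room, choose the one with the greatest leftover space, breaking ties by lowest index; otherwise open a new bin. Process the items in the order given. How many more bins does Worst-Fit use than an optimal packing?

Worst-Fit: [2,4,7,7] [19] [20] [21] [20] → 5 bins.
Total size 100; any packing needs at least ⌈100/30⌉ = 4 bins.
An optimal packing achieves that bound: [21,7,2] [20,7] [20,4] [19] → 4 bins.
Excess: 5 − 4 = 1.

1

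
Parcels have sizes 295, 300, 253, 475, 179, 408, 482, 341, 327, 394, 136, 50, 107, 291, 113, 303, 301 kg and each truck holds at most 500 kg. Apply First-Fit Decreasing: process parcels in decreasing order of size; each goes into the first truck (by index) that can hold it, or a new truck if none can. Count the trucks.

12

Sorted descending: 482, 475, 408, 394, 341, 327, 303, 301, 300, 295, 291, 253, 179, 136, 113, 107, 50.
Put 482 kg in truck 1; 18 kg remain.
Put 475 kg in truck 2; 25 kg remain.
Put 408 kg in truck 3; 92 kg remain.
Put 394 kg in truck 4; 106 kg remain.
Put 341 kg in truck 5; 159 kg remain.
Put 327 kg in truck 6; 173 kg remain.
Put 303 kg in truck 7; 197 kg remain.
Put 301 kg in truck 8; 199 kg remain.
Put 300 kg in truck 9; 200 kg remain.
Put 295 kg in truck 10; 205 kg remain.
Put 291 kg in truck 11; 209 kg remain.
Put 253 kg in truck 12; 247 kg remain.
Put 179 kg in truck 7; 18 kg remain.
Put 136 kg in truck 5; 23 kg remain.
Put 113 kg in truck 6; 60 kg remain.
Put 107 kg in truck 8; 92 kg remain.
Put 50 kg in truck 3; 42 kg remain.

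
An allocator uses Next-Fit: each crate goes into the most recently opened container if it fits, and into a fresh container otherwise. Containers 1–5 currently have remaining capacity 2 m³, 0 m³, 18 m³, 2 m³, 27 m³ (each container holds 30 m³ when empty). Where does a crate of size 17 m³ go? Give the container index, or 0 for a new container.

5

Next-Fit only looks at container 5, which has 27 m³ free.
17 m³ fits there.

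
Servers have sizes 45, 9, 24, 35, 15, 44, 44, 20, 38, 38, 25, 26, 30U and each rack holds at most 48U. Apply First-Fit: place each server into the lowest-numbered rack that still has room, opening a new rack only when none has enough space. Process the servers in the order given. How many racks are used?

10

Put 45U in rack 1; 3U remain.
Put 9U in rack 2; 39U remain.
Put 24U in rack 2; 15U remain.
Put 35U in rack 3; 13U remain.
Put 15U in rack 2; 0U remain.
Put 44U in rack 4; 4U remain.
Put 44U in rack 5; 4U remain.
Put 20U in rack 6; 28U remain.
Put 38U in rack 7; 10U remain.
Put 38U in rack 8; 10U remain.
Put 25U in rack 6; 3U remain.
Put 26U in rack 9; 22U remain.
Put 30U in rack 10; 18U remain.
Final racks: [45] [9,24,15] [35] [44] [44] [20,25] [38] [38] [26] [30].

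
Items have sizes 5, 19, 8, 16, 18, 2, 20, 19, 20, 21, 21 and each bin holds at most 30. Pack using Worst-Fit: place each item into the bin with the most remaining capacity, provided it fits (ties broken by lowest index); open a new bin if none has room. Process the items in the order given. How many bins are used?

8 bins

Put 5 in bin 1; 25 remain.
Put 19 in bin 1; 6 remain.
Put 8 in bin 2; 22 remain.
Put 16 in bin 2; 6 remain.
Put 18 in bin 3; 12 remain.
Put 2 in bin 3; 10 remain.
Put 20 in bin 4; 10 remain.
Put 19 in bin 5; 11 remain.
Put 20 in bin 6; 10 remain.
Put 21 in bin 7; 9 remain.
Put 21 in bin 8; 9 remain.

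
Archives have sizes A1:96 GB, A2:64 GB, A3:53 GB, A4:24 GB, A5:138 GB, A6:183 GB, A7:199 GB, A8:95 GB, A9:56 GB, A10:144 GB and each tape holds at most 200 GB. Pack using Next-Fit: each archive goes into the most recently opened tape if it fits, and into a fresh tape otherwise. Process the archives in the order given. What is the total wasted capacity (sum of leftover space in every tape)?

tape 1: place A1 (96 GB), 104 GB left
tape 1: place A2 (64 GB), 40 GB left
tape 2: place A3 (53 GB), 147 GB left
tape 2: place A4 (24 GB), 123 GB left
tape 3: place A5 (138 GB), 62 GB left
tape 4: place A6 (183 GB), 17 GB left
tape 5: place A7 (199 GB), 1 GB left
tape 6: place A8 (95 GB), 105 GB left
tape 6: place A9 (56 GB), 49 GB left
tape 7: place A10 (144 GB), 56 GB left
7 tapes × 200 GB = 1400 GB; used 1052 GB; unused 348 GB.

348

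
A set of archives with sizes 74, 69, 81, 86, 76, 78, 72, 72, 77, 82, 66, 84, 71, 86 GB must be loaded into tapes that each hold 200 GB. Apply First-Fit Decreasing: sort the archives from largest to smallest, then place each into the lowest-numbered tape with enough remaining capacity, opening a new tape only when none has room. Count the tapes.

7

Sorted descending: 86, 86, 84, 82, 81, 78, 77, 76, 74, 72, 72, 71, 69, 66.
Put 86 GB in tape 1; 114 GB remain.
Put 86 GB in tape 1; 28 GB remain.
Put 84 GB in tape 2; 116 GB remain.
Put 82 GB in tape 2; 34 GB remain.
Put 81 GB in tape 3; 119 GB remain.
Put 78 GB in tape 3; 41 GB remain.
Put 77 GB in tape 4; 123 GB remain.
Put 76 GB in tape 4; 47 GB remain.
Put 74 GB in tape 5; 126 GB remain.
Put 72 GB in tape 5; 54 GB remain.
Put 72 GB in tape 6; 128 GB remain.
Put 71 GB in tape 6; 57 GB remain.
Put 69 GB in tape 7; 131 GB remain.
Put 66 GB in tape 7; 65 GB remain.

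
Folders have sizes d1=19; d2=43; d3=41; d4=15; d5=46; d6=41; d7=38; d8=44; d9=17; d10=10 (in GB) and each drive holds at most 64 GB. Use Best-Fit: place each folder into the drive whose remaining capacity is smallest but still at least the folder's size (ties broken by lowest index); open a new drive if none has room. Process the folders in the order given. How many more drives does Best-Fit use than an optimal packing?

Best-Fit: [19,43] [41,15] [46,17] [41] [38] [44,10] → 6 drives.
6 folders exceed 32 GB (half the capacity), and no two of those can share a drive, so at least 6 drives are needed.
So 6 is already optimal.

0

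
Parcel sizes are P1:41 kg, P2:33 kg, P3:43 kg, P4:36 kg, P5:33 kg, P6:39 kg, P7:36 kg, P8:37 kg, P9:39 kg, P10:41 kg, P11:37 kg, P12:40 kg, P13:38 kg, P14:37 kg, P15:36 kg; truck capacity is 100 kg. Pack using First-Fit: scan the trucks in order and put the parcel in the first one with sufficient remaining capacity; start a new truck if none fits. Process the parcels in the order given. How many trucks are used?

truck 1: place P1 (41 kg), 59 kg left
truck 1: place P2 (33 kg), 26 kg left
truck 2: place P3 (43 kg), 57 kg left
truck 2: place P4 (36 kg), 21 kg left
truck 3: place P5 (33 kg), 67 kg left
truck 3: place P6 (39 kg), 28 kg left
truck 4: place P7 (36 kg), 64 kg left
truck 4: place P8 (37 kg), 27 kg left
truck 5: place P9 (39 kg), 61 kg left
truck 5: place P10 (41 kg), 20 kg left
truck 6: place P11 (37 kg), 63 kg left
truck 6: place P12 (40 kg), 23 kg left
truck 7: place P13 (38 kg), 62 kg left
truck 7: place P14 (37 kg), 25 kg left
truck 8: place P15 (36 kg), 64 kg left

8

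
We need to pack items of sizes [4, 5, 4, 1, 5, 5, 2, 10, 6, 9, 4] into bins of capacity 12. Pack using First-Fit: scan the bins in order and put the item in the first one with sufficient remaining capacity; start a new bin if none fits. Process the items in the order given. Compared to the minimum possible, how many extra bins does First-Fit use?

First-Fit: [4,5,1,2] [4,5] [5,6] [10] [9] [4] → 6 bins.
Total size 55; any packing needs at least ⌈55/12⌉ = 5 bins.
An optimal packing achieves that bound: [10,2] [9,1] [6,5] [5,5] [4,4,4] → 5 bins.
Excess: 6 − 5 = 1.

1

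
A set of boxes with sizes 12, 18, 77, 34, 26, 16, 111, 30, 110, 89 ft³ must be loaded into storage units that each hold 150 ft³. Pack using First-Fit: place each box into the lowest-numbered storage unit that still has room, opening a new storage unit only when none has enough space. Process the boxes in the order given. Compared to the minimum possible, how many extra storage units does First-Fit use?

First-Fit: [12,18,77,34] [26,16,30] [111] [110] [89] → 5 storage units.
Total size 523 ft³; any packing needs at least ⌈523/150⌉ = 4 storage units.
An optimal packing achieves that bound: [111,34] [110,30] [89,26,18,16] [77,12] → 4 storage units.
Excess: 5 − 4 = 1.

1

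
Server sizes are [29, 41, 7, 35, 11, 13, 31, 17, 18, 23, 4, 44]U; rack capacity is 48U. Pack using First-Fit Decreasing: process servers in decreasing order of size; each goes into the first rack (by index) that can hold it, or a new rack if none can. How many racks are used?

6 racks

Sorted descending: 44, 41, 35, 31, 29, 23, 18, 17, 13, 11, 7, 4.
44U → rack 1 (remaining 4U)
41U → rack 2 (remaining 7U)
35U → rack 3 (remaining 13U)
31U → rack 4 (remaining 17U)
29U → rack 5 (remaining 19U)
23U → rack 6 (remaining 25U)
18U → rack 5 (remaining 1U)
17U → rack 4 (remaining 0U)
13U → rack 3 (remaining 0U)
11U → rack 6 (remaining 14U)
7U → rack 2 (remaining 0U)
4U → rack 1 (remaining 0U)
Final racks: [44,4] [41,7] [35,13] [31,17] [29,18] [23,11].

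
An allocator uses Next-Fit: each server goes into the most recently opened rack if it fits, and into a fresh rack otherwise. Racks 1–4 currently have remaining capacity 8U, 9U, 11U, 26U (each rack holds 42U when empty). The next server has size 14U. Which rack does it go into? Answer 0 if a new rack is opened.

4

Next-Fit only looks at rack 4, which has 26U free.
14U fits there.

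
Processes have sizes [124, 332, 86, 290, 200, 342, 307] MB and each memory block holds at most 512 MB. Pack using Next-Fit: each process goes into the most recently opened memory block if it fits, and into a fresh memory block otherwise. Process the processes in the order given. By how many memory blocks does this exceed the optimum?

Next-Fit: [124,332] [86,290] [200] [342] [307] → 5 memory blocks.
Total size 1681 MB; any packing needs at least ⌈1681/512⌉ = 4 memory blocks.
An optimal packing achieves that bound: [342,124] [332,86] [307,200] [290] → 4 memory blocks.
Excess: 5 − 4 = 1.

1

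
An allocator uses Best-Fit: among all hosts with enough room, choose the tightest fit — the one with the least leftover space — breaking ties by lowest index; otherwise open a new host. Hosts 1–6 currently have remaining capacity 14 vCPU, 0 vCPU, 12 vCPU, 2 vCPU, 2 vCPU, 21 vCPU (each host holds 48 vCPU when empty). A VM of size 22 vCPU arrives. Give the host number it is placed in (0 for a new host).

No host has ≥ 22 vCPU free, so a new host is opened.

0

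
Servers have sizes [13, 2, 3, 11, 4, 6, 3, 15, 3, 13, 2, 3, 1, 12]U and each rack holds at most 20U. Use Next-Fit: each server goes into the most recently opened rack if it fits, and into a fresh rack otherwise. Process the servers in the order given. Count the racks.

Put 13U in rack 1; 7U remain.
Put 2U in rack 1; 5U remain.
Put 3U in rack 1; 2U remain.
Put 11U in rack 2; 9U remain.
Put 4U in rack 2; 5U remain.
Put 6U in rack 3; 14U remain.
Put 3U in rack 3; 11U remain.
Put 15U in rack 4; 5U remain.
Put 3U in rack 4; 2U remain.
Put 13U in rack 5; 7U remain.
Put 2U in rack 5; 5U remain.
Put 3U in rack 5; 2U remain.
Put 1U in rack 5; 1U remain.
Put 12U in rack 6; 8U remain.

6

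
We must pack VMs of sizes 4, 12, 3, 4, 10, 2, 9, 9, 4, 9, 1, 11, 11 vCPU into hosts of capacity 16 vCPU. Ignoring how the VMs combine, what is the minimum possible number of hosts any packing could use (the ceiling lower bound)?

6

Total size = 4 + 12 + 3 + 4 + 10 + 2 + 9 + 9 + 4 + 9 + 1 + 11 + 11 = 89 vCPU.
⌈89 / 16⌉ = 6.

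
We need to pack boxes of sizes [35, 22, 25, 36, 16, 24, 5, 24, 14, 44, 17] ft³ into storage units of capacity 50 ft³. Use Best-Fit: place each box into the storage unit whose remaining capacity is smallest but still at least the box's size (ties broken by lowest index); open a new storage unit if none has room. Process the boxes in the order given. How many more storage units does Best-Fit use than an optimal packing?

Best-Fit: [35] [22,25] [36,14] [16,24,5] [24,17] [44] → 6 storage units.
Total size 262 ft³; any packing needs at least ⌈262/50⌉ = 6 storage units.
So 6 is already optimal.

0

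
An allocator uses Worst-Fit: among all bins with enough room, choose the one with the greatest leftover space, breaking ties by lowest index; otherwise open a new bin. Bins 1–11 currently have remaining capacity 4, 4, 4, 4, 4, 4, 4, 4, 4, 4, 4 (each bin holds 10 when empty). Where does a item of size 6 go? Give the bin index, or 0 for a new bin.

No bin has ≥ 6 free, so a new bin is opened.

0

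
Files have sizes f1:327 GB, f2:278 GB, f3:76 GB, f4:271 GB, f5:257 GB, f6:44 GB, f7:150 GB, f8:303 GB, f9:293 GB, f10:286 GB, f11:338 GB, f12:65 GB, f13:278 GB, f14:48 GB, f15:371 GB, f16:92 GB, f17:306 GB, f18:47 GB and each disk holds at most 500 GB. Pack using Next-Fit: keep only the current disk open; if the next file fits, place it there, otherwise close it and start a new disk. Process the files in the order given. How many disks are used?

Put f1 (327 GB) in disk 1; 173 GB remain.
Put f2 (278 GB) in disk 2; 222 GB remain.
Put f3 (76 GB) in disk 2; 146 GB remain.
Put f4 (271 GB) in disk 3; 229 GB remain.
Put f5 (257 GB) in disk 4; 243 GB remain.
Put f6 (44 GB) in disk 4; 199 GB remain.
Put f7 (150 GB) in disk 4; 49 GB remain.
Put f8 (303 GB) in disk 5; 197 GB remain.
Put f9 (293 GB) in disk 6; 207 GB remain.
Put f10 (286 GB) in disk 7; 214 GB remain.
Put f11 (338 GB) in disk 8; 162 GB remain.
Put f12 (65 GB) in disk 8; 97 GB remain.
Put f13 (278 GB) in disk 9; 222 GB remain.
Put f14 (48 GB) in disk 9; 174 GB remain.
Put f15 (371 GB) in disk 10; 129 GB remain.
Put f16 (92 GB) in disk 10; 37 GB remain.
Put f17 (306 GB) in disk 11; 194 GB remain.
Put f18 (47 GB) in disk 11; 147 GB remain.

11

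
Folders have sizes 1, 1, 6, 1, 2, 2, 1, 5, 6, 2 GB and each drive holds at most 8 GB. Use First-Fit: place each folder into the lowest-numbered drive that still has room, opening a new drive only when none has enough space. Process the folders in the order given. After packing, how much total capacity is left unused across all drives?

drive 1: place 1 GB, 7 GB left
drive 1: place 1 GB, 6 GB left
drive 1: place 6 GB, 0 GB left
drive 2: place 1 GB, 7 GB left
drive 2: place 2 GB, 5 GB left
drive 2: place 2 GB, 3 GB left
drive 2: place 1 GB, 2 GB left
drive 3: place 5 GB, 3 GB left
drive 4: place 6 GB, 2 GB left
drive 2: place 2 GB, 0 GB left
4 drives × 8 GB = 32 GB; used 27 GB; unused 5 GB.

5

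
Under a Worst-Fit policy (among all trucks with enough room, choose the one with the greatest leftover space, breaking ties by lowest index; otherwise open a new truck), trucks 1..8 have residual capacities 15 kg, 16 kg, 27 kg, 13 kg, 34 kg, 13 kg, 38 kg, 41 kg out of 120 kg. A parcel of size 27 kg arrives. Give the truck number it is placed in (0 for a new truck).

Trucks with room: truck 3 (27 kg), truck 5 (34 kg), truck 7 (38 kg), truck 8 (41 kg).
Most room is truck 8 with 41 kg free.

8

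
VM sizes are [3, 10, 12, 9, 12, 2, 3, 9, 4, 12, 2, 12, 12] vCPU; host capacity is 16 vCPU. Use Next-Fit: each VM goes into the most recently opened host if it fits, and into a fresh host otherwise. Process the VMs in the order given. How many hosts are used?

Put 3 vCPU in host 1; 13 vCPU remain.
Put 10 vCPU in host 1; 3 vCPU remain.
Put 12 vCPU in host 2; 4 vCPU remain.
Put 9 vCPU in host 3; 7 vCPU remain.
Put 12 vCPU in host 4; 4 vCPU remain.
Put 2 vCPU in host 4; 2 vCPU remain.
Put 3 vCPU in host 5; 13 vCPU remain.
Put 9 vCPU in host 5; 4 vCPU remain.
Put 4 vCPU in host 5; 0 vCPU remain.
Put 12 vCPU in host 6; 4 vCPU remain.
Put 2 vCPU in host 6; 2 vCPU remain.
Put 12 vCPU in host 7; 4 vCPU remain.
Put 12 vCPU in host 8; 4 vCPU remain.
Final hosts: [3,10] [12] [9] [12,2] [3,9,4] [12,2] [12] [12].

8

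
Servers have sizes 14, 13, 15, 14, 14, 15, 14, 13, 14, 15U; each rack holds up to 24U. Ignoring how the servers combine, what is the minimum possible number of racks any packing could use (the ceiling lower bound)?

6 racks

Total size = 14 + 13 + 15 + 14 + 14 + 15 + 14 + 13 + 14 + 15 = 141U.
⌈141 / 24⌉ = 6.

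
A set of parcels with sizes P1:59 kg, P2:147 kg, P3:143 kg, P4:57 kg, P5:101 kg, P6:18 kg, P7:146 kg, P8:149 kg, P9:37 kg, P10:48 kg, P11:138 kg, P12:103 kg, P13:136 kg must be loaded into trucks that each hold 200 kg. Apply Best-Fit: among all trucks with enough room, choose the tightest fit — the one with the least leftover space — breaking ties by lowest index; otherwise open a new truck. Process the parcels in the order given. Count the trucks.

P1 (59 kg) → truck 1 (remaining 141 kg)
P2 (147 kg) → truck 2 (remaining 53 kg)
P3 (143 kg) → truck 3 (remaining 57 kg)
P4 (57 kg) → truck 3 (remaining 0 kg)
P5 (101 kg) → truck 1 (remaining 40 kg)
P6 (18 kg) → truck 1 (remaining 22 kg)
P7 (146 kg) → truck 4 (remaining 54 kg)
P8 (149 kg) → truck 5 (remaining 51 kg)
P9 (37 kg) → truck 5 (remaining 14 kg)
P10 (48 kg) → truck 2 (remaining 5 kg)
P11 (138 kg) → truck 6 (remaining 62 kg)
P12 (103 kg) → truck 7 (remaining 97 kg)
P13 (136 kg) → truck 8 (remaining 64 kg)

8 trucks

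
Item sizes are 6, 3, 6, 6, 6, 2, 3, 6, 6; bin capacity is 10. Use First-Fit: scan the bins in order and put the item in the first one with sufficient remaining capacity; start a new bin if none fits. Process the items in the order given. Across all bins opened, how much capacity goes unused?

16

bin 1: place 6, 4 left
bin 1: place 3, 1 left
bin 2: place 6, 4 left
bin 3: place 6, 4 left
bin 4: place 6, 4 left
bin 2: place 2, 2 left
bin 3: place 3, 1 left
bin 5: place 6, 4 left
bin 6: place 6, 4 left
6 bins × 10 = 60; used 44; unused 16.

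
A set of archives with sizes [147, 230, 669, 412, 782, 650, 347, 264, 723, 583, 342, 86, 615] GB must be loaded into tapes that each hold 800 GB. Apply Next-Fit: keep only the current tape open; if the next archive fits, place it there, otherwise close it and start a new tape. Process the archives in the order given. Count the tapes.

147 GB → tape 1 (remaining 653 GB)
230 GB → tape 1 (remaining 423 GB)
669 GB → tape 2 (remaining 131 GB)
412 GB → tape 3 (remaining 388 GB)
782 GB → tape 4 (remaining 18 GB)
650 GB → tape 5 (remaining 150 GB)
347 GB → tape 6 (remaining 453 GB)
264 GB → tape 6 (remaining 189 GB)
723 GB → tape 7 (remaining 77 GB)
583 GB → tape 8 (remaining 217 GB)
342 GB → tape 9 (remaining 458 GB)
86 GB → tape 9 (remaining 372 GB)
615 GB → tape 10 (remaining 185 GB)

10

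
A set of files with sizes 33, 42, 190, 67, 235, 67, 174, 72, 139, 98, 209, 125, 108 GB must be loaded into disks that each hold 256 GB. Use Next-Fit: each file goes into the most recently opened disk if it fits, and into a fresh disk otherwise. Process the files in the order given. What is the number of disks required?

33 GB → disk 1 (remaining 223 GB)
42 GB → disk 1 (remaining 181 GB)
190 GB → disk 2 (remaining 66 GB)
67 GB → disk 3 (remaining 189 GB)
235 GB → disk 4 (remaining 21 GB)
67 GB → disk 5 (remaining 189 GB)
174 GB → disk 5 (remaining 15 GB)
72 GB → disk 6 (remaining 184 GB)
139 GB → disk 6 (remaining 45 GB)
98 GB → disk 7 (remaining 158 GB)
209 GB → disk 8 (remaining 47 GB)
125 GB → disk 9 (remaining 131 GB)
108 GB → disk 9 (remaining 23 GB)
Final disks: [33,42] [190] [67] [235] [67,174] [72,139] [98] [209] [125,108].

9 disks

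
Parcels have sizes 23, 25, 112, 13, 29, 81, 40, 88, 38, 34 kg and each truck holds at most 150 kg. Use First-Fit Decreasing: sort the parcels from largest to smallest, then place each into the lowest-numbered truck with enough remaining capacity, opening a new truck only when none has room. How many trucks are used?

4

Sorted descending: 112, 88, 81, 40, 38, 34, 29, 25, 23, 13.
112 kg → truck 1 (remaining 38 kg)
88 kg → truck 2 (remaining 62 kg)
81 kg → truck 3 (remaining 69 kg)
40 kg → truck 2 (remaining 22 kg)
38 kg → truck 1 (remaining 0 kg)
34 kg → truck 3 (remaining 35 kg)
29 kg → truck 3 (remaining 6 kg)
25 kg → truck 4 (remaining 125 kg)
23 kg → truck 4 (remaining 102 kg)
13 kg → truck 2 (remaining 9 kg)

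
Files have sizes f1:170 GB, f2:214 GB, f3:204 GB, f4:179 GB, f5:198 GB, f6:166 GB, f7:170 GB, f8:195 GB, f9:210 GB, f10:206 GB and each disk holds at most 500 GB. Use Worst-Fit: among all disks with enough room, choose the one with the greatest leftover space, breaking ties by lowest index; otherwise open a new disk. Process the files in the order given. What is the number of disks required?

5 disks

f1 (170 GB) → disk 1 (remaining 330 GB)
f2 (214 GB) → disk 1 (remaining 116 GB)
f3 (204 GB) → disk 2 (remaining 296 GB)
f4 (179 GB) → disk 2 (remaining 117 GB)
f5 (198 GB) → disk 3 (remaining 302 GB)
f6 (166 GB) → disk 3 (remaining 136 GB)
f7 (170 GB) → disk 4 (remaining 330 GB)
f8 (195 GB) → disk 4 (remaining 135 GB)
f9 (210 GB) → disk 5 (remaining 290 GB)
f10 (206 GB) → disk 5 (remaining 84 GB)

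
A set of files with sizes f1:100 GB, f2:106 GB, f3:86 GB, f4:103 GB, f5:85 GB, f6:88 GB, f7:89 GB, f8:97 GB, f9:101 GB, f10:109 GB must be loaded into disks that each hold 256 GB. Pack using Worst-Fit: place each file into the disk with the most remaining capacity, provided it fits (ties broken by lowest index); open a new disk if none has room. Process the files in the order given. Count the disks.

5 disks

disk 1: place f1 (100 GB), 156 GB left
disk 1: place f2 (106 GB), 50 GB left
disk 2: place f3 (86 GB), 170 GB left
disk 2: place f4 (103 GB), 67 GB left
disk 3: place f5 (85 GB), 171 GB left
disk 3: place f6 (88 GB), 83 GB left
disk 4: place f7 (89 GB), 167 GB left
disk 4: place f8 (97 GB), 70 GB left
disk 5: place f9 (101 GB), 155 GB left
disk 5: place f10 (109 GB), 46 GB left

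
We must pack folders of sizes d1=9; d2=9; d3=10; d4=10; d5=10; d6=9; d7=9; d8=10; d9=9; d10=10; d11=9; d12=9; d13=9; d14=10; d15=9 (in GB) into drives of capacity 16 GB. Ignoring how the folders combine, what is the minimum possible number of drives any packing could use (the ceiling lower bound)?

9

Total size = 9 + 9 + 10 + 10 + 10 + 9 + 9 + 10 + 9 + 10 + 9 + 9 + 9 + 10 + 9 = 141 GB.
⌈141 / 16⌉ = 9.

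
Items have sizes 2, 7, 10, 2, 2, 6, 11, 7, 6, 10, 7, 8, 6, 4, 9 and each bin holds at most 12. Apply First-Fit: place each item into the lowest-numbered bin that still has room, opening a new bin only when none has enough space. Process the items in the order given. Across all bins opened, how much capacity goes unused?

23

2 → bin 1 (remaining 10)
7 → bin 1 (remaining 3)
10 → bin 2 (remaining 2)
2 → bin 1 (remaining 1)
2 → bin 2 (remaining 0)
6 → bin 3 (remaining 6)
11 → bin 4 (remaining 1)
7 → bin 5 (remaining 5)
6 → bin 3 (remaining 0)
10 → bin 6 (remaining 2)
7 → bin 7 (remaining 5)
8 → bin 8 (remaining 4)
6 → bin 9 (remaining 6)
4 → bin 5 (remaining 1)
9 → bin 10 (remaining 3)
10 bins × 12 = 120; used 97; unused 23.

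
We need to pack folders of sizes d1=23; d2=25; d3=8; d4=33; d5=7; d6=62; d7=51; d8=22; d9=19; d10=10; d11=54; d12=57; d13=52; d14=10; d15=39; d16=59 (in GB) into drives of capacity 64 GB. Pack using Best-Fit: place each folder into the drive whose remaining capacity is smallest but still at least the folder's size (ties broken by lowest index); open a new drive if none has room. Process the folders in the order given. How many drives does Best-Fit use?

Put d1 (23 GB) in drive 1; 41 GB remain.
Put d2 (25 GB) in drive 1; 16 GB remain.
Put d3 (8 GB) in drive 1; 8 GB remain.
Put d4 (33 GB) in drive 2; 31 GB remain.
Put d5 (7 GB) in drive 1; 1 GB remain.
Put d6 (62 GB) in drive 3; 2 GB remain.
Put d7 (51 GB) in drive 4; 13 GB remain.
Put d8 (22 GB) in drive 2; 9 GB remain.
Put d9 (19 GB) in drive 5; 45 GB remain.
Put d10 (10 GB) in drive 4; 3 GB remain.
Put d11 (54 GB) in drive 6; 10 GB remain.
Put d12 (57 GB) in drive 7; 7 GB remain.
Put d13 (52 GB) in drive 8; 12 GB remain.
Put d14 (10 GB) in drive 6; 0 GB remain.
Put d15 (39 GB) in drive 5; 6 GB remain.
Put d16 (59 GB) in drive 9; 5 GB remain.

9 drives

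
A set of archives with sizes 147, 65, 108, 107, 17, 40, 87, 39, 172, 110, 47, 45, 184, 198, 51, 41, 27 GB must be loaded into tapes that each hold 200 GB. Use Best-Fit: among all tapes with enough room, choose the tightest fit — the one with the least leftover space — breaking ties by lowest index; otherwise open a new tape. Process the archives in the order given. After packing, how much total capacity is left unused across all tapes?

115

Put 147 GB in tape 1; 53 GB remain.
Put 65 GB in tape 2; 135 GB remain.
Put 108 GB in tape 2; 27 GB remain.
Put 107 GB in tape 3; 93 GB remain.
Put 17 GB in tape 2; 10 GB remain.
Put 40 GB in tape 1; 13 GB remain.
Put 87 GB in tape 3; 6 GB remain.
Put 39 GB in tape 4; 161 GB remain.
Put 172 GB in tape 5; 28 GB remain.
Put 110 GB in tape 4; 51 GB remain.
Put 47 GB in tape 4; 4 GB remain.
Put 45 GB in tape 6; 155 GB remain.
Put 184 GB in tape 7; 16 GB remain.
Put 198 GB in tape 8; 2 GB remain.
Put 51 GB in tape 6; 104 GB remain.
Put 41 GB in tape 6; 63 GB remain.
Put 27 GB in tape 5; 1 GB remain.
8 tapes × 200 GB = 1600 GB; used 1485 GB; unused 115 GB.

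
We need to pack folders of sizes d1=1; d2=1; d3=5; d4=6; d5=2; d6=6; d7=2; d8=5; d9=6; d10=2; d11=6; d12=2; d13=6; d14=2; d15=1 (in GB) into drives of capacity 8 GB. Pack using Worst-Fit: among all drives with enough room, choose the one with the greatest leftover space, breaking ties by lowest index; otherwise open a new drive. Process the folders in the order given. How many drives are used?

drive 1: place d1 (1 GB), 7 GB left
drive 1: place d2 (1 GB), 6 GB left
drive 1: place d3 (5 GB), 1 GB left
drive 2: place d4 (6 GB), 2 GB left
drive 2: place d5 (2 GB), 0 GB left
drive 3: place d6 (6 GB), 2 GB left
drive 3: place d7 (2 GB), 0 GB left
drive 4: place d8 (5 GB), 3 GB left
drive 5: place d9 (6 GB), 2 GB left
drive 4: place d10 (2 GB), 1 GB left
drive 6: place d11 (6 GB), 2 GB left
drive 5: place d12 (2 GB), 0 GB left
drive 7: place d13 (6 GB), 2 GB left
drive 6: place d14 (2 GB), 0 GB left
drive 7: place d15 (1 GB), 1 GB left

7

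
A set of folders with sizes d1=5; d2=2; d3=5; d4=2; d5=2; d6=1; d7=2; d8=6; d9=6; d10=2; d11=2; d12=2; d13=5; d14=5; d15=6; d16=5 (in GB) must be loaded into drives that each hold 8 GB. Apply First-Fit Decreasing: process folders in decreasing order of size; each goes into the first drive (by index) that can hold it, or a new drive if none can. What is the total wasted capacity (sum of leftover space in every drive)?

Sorted descending: 6, 6, 6, 5, 5, 5, 5, 5, 2, 2, 2, 2, 2, 2, 2, 1.
6 GB → drive 1 (remaining 2 GB)
6 GB → drive 2 (remaining 2 GB)
6 GB → drive 3 (remaining 2 GB)
5 GB → drive 4 (remaining 3 GB)
5 GB → drive 5 (remaining 3 GB)
5 GB → drive 6 (remaining 3 GB)
5 GB → drive 7 (remaining 3 GB)
5 GB → drive 8 (remaining 3 GB)
2 GB → drive 1 (remaining 0 GB)
2 GB → drive 2 (remaining 0 GB)
2 GB → drive 3 (remaining 0 GB)
2 GB → drive 4 (remaining 1 GB)
2 GB → drive 5 (remaining 1 GB)
2 GB → drive 6 (remaining 1 GB)
2 GB → drive 7 (remaining 1 GB)
1 GB → drive 4 (remaining 0 GB)
8 drives × 8 GB = 64 GB; used 58 GB; unused 6 GB.

6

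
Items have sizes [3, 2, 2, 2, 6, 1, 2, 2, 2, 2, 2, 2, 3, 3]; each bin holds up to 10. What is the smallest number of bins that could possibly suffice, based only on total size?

Total size = 3 + 2 + 2 + 2 + 6 + 1 + 2 + 2 + 2 + 2 + 2 + 2 + 3 + 3 = 34.
⌈34 / 10⌉ = 4.

4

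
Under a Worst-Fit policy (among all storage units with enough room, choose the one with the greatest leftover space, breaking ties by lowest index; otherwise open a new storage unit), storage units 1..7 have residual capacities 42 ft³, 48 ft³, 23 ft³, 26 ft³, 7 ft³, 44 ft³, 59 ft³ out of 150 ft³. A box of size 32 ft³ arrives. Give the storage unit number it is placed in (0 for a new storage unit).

Storage units with room: storage unit 1 (42 ft³), storage unit 2 (48 ft³), storage unit 6 (44 ft³), storage unit 7 (59 ft³).
Most room is storage unit 7 with 59 ft³ free.

7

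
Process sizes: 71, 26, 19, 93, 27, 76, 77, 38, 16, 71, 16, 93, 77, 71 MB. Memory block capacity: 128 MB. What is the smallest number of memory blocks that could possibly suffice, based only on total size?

7

Total size = 71 + 26 + 19 + 93 + 27 + 76 + 77 + 38 + 16 + 71 + 16 + 93 + 77 + 71 = 771 MB.
⌈771 / 128⌉ = 7.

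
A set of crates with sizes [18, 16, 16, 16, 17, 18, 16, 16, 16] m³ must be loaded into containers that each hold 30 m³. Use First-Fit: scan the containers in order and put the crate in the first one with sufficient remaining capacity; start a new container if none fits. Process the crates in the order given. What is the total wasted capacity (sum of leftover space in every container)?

container 1: place 18 m³, 12 m³ left
container 2: place 16 m³, 14 m³ left
container 3: place 16 m³, 14 m³ left
container 4: place 16 m³, 14 m³ left
container 5: place 17 m³, 13 m³ left
container 6: place 18 m³, 12 m³ left
container 7: place 16 m³, 14 m³ left
container 8: place 16 m³, 14 m³ left
container 9: place 16 m³, 14 m³ left
9 containers × 30 m³ = 270 m³; used 149 m³; unused 121 m³.

121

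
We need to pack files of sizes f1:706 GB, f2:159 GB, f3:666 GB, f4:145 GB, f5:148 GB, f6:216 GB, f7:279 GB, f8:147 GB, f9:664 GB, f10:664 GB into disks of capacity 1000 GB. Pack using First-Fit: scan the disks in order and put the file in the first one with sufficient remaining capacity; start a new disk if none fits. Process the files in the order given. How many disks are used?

5 disks

disk 1: place f1 (706 GB), 294 GB left
disk 1: place f2 (159 GB), 135 GB left
disk 2: place f3 (666 GB), 334 GB left
disk 2: place f4 (145 GB), 189 GB left
disk 2: place f5 (148 GB), 41 GB left
disk 3: place f6 (216 GB), 784 GB left
disk 3: place f7 (279 GB), 505 GB left
disk 3: place f8 (147 GB), 358 GB left
disk 4: place f9 (664 GB), 336 GB left
disk 5: place f10 (664 GB), 336 GB left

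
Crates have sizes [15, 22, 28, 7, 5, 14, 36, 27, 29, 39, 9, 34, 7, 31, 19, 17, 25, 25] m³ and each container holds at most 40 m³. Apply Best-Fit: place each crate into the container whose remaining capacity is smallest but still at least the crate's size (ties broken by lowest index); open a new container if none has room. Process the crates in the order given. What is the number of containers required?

Put 15 m³ in container 1; 25 m³ remain.
Put 22 m³ in container 1; 3 m³ remain.
Put 28 m³ in container 2; 12 m³ remain.
Put 7 m³ in container 2; 5 m³ remain.
Put 5 m³ in container 2; 0 m³ remain.
Put 14 m³ in container 3; 26 m³ remain.
Put 36 m³ in container 4; 4 m³ remain.
Put 27 m³ in container 5; 13 m³ remain.
Put 29 m³ in container 6; 11 m³ remain.
Put 39 m³ in container 7; 1 m³ remain.
Put 9 m³ in container 6; 2 m³ remain.
Put 34 m³ in container 8; 6 m³ remain.
Put 7 m³ in container 5; 6 m³ remain.
Put 31 m³ in container 9; 9 m³ remain.
Put 19 m³ in container 3; 7 m³ remain.
Put 17 m³ in container 10; 23 m³ remain.
Put 25 m³ in container 11; 15 m³ remain.
Put 25 m³ in container 12; 15 m³ remain.
Final containers: [15,22] [28,7,5] [14,19] [36] [27,7] [29,9] [39] [34] [31] [17] [25] [25].

12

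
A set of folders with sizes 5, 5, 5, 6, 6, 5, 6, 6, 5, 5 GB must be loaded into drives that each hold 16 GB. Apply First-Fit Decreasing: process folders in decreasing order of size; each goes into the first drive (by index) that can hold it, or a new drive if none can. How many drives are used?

4

Sorted descending: 6, 6, 6, 6, 5, 5, 5, 5, 5, 5.
Put 6 GB in drive 1; 10 GB remain.
Put 6 GB in drive 1; 4 GB remain.
Put 6 GB in drive 2; 10 GB remain.
Put 6 GB in drive 2; 4 GB remain.
Put 5 GB in drive 3; 11 GB remain.
Put 5 GB in drive 3; 6 GB remain.
Put 5 GB in drive 3; 1 GB remain.
Put 5 GB in drive 4; 11 GB remain.
Put 5 GB in drive 4; 6 GB remain.
Put 5 GB in drive 4; 1 GB remain.
Final drives: [6,6] [6,6] [5,5,5] [5,5,5].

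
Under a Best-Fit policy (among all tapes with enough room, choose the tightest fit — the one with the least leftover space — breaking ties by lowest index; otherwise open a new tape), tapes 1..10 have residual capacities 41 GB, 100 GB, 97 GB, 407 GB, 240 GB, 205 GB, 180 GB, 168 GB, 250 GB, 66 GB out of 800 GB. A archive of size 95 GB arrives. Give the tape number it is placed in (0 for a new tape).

Tapes with room: tape 2 (100 GB), tape 3 (97 GB), tape 4 (407 GB), tape 5 (240 GB), tape 6 (205 GB), tape 7 (180 GB), tape 8 (168 GB), tape 9 (250 GB).
Tightest fit is tape 3 with 97 GB free.

3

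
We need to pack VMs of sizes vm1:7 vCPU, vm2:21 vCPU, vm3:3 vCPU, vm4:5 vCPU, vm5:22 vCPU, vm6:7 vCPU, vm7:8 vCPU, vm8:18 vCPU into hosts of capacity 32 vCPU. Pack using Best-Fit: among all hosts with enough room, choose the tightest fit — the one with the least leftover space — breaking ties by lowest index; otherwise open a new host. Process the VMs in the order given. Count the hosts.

Put vm1 (7 vCPU) in host 1; 25 vCPU remain.
Put vm2 (21 vCPU) in host 1; 4 vCPU remain.
Put vm3 (3 vCPU) in host 1; 1 vCPU remain.
Put vm4 (5 vCPU) in host 2; 27 vCPU remain.
Put vm5 (22 vCPU) in host 2; 5 vCPU remain.
Put vm6 (7 vCPU) in host 3; 25 vCPU remain.
Put vm7 (8 vCPU) in host 3; 17 vCPU remain.
Put vm8 (18 vCPU) in host 4; 14 vCPU remain.

4 hosts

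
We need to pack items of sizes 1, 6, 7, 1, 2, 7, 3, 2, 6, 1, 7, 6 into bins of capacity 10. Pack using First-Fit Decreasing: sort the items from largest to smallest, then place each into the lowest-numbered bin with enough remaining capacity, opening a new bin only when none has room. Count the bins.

6

Sorted descending: 7, 7, 7, 6, 6, 6, 3, 2, 2, 1, 1, 1.
7 → bin 1 (remaining 3)
7 → bin 2 (remaining 3)
7 → bin 3 (remaining 3)
6 → bin 4 (remaining 4)
6 → bin 5 (remaining 4)
6 → bin 6 (remaining 4)
3 → bin 1 (remaining 0)
2 → bin 2 (remaining 1)
2 → bin 3 (remaining 1)
1 → bin 2 (remaining 0)
1 → bin 3 (remaining 0)
1 → bin 4 (remaining 3)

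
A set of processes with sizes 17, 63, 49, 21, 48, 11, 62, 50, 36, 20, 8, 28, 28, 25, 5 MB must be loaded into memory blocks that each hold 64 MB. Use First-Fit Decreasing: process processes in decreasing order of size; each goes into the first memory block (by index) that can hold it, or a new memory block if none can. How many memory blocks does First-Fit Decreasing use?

Sorted descending: 63, 62, 50, 49, 48, 36, 28, 28, 25, 21, 20, 17, 11, 8, 5.
Put 63 MB in memory block 1; 1 MB remain.
Put 62 MB in memory block 2; 2 MB remain.
Put 50 MB in memory block 3; 14 MB remain.
Put 49 MB in memory block 4; 15 MB remain.
Put 48 MB in memory block 5; 16 MB remain.
Put 36 MB in memory block 6; 28 MB remain.
Put 28 MB in memory block 6; 0 MB remain.
Put 28 MB in memory block 7; 36 MB remain.
Put 25 MB in memory block 7; 11 MB remain.
Put 21 MB in memory block 8; 43 MB remain.
Put 20 MB in memory block 8; 23 MB remain.
Put 17 MB in memory block 8; 6 MB remain.
Put 11 MB in memory block 3; 3 MB remain.
Put 8 MB in memory block 4; 7 MB remain.
Put 5 MB in memory block 4; 2 MB remain.

8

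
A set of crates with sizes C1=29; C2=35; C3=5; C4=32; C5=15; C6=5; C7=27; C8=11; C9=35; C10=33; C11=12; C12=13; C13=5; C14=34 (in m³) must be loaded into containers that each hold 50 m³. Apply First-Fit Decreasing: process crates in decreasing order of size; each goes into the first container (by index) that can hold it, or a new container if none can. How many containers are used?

7 containers

Sorted descending: 35, 35, 34, 33, 32, 29, 27, 15, 13, 12, 11, 5, 5, 5.
Put 35 m³ in container 1; 15 m³ remain.
Put 35 m³ in container 2; 15 m³ remain.
Put 34 m³ in container 3; 16 m³ remain.
Put 33 m³ in container 4; 17 m³ remain.
Put 32 m³ in container 5; 18 m³ remain.
Put 29 m³ in container 6; 21 m³ remain.
Put 27 m³ in container 7; 23 m³ remain.
Put 15 m³ in container 1; 0 m³ remain.
Put 13 m³ in container 2; 2 m³ remain.
Put 12 m³ in container 3; 4 m³ remain.
Put 11 m³ in container 4; 6 m³ remain.
Put 5 m³ in container 4; 1 m³ remain.
Put 5 m³ in container 5; 13 m³ remain.
Put 5 m³ in container 5; 8 m³ remain.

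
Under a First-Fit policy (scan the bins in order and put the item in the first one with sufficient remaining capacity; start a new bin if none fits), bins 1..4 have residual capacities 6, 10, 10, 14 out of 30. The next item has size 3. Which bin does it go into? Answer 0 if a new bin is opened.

1

Bins with room: bin 1 (6), bin 2 (10), bin 3 (10), bin 4 (14).
The first with room is bin 1.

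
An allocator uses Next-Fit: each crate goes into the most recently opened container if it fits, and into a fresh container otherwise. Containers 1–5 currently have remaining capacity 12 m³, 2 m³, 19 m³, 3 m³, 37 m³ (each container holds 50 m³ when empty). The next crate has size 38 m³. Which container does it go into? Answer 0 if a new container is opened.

0

Next-Fit only looks at container 5, which has 37 m³ free.
38 m³ does not fit, so a new container is opened.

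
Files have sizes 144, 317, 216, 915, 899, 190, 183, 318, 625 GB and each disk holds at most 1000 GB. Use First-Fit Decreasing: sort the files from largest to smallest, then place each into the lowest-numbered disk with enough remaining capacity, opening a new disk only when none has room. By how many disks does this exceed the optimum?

1

First-Fit Decreasing: [915] [899] [625,318] [317,216,190,183] [144] → 5 disks.
Total size 3807 GB; any packing needs at least ⌈3807/1000⌉ = 4 disks.
An optimal packing achieves that bound: [915] [899] [625,190,183] [318,317,216,144] → 4 disks.
Excess: 5 − 4 = 1.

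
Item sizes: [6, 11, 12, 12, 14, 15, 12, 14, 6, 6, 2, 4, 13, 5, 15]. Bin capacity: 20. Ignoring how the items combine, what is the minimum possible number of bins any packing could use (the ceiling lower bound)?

Total size = 6 + 11 + 12 + 12 + 14 + 15 + 12 + 14 + 6 + 6 + 2 + 4 + 13 + 5 + 15 = 147.
⌈147 / 20⌉ = 8.

8 bins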